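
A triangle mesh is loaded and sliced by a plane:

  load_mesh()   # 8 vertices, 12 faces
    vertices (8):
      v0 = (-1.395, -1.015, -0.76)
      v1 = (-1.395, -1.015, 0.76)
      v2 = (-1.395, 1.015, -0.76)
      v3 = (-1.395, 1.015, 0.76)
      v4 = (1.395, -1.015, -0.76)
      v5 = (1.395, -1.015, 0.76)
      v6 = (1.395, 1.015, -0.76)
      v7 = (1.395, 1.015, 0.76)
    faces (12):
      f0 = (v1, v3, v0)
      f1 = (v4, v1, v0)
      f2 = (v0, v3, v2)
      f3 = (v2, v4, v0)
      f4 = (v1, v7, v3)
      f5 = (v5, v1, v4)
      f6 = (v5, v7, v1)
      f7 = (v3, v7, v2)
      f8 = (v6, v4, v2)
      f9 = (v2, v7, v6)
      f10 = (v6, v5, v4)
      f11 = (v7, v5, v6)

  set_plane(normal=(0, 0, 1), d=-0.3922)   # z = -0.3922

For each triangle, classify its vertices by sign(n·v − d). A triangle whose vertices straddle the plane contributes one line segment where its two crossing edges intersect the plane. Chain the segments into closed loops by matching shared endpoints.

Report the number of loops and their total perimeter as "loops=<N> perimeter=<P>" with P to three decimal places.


loops=1 perimeter=9.640

Straddling triangles (8 of 12):
  (v1,v3,v0) [++-] → (-1.395, -0.523793, -0.3922)–(-1.395, -1.015, -0.3922)  len=0.4912
  (v4,v1,v0) [-+-] → (0.719893, -1.015, -0.3922)–(-1.395, -1.015, -0.3922)  len=2.1149
  (v0,v3,v2) [-+-] → (-1.395, -0.523793, -0.3922)–(-1.395, 1.015, -0.3922)  len=1.5388
  (v5,v1,v4) [++-] → (0.719893, -1.015, -0.3922)–(1.395, -1.015, -0.3922)  len=0.6751
  (v3,v7,v2) [++-] → (-0.719893, 1.015, -0.3922)–(-1.395, 1.015, -0.3922)  len=0.6751
  (v2,v7,v6) [-+-] → (-0.719893, 1.015, -0.3922)–(1.395, 1.015, -0.3922)  len=2.1149
  (v6,v5,v4) [-+-] → (1.395, 0.523793, -0.3922)–(1.395, -1.015, -0.3922)  len=1.5388
  (v7,v5,v6) [++-] → (1.395, 0.523793, -0.3922)–(1.395, 1.015, -0.3922)  len=0.4912

Chained into 1 loop(s):
  loop 1: 8 segments, perimeter = 9.6400
Total perimeter = 9.640


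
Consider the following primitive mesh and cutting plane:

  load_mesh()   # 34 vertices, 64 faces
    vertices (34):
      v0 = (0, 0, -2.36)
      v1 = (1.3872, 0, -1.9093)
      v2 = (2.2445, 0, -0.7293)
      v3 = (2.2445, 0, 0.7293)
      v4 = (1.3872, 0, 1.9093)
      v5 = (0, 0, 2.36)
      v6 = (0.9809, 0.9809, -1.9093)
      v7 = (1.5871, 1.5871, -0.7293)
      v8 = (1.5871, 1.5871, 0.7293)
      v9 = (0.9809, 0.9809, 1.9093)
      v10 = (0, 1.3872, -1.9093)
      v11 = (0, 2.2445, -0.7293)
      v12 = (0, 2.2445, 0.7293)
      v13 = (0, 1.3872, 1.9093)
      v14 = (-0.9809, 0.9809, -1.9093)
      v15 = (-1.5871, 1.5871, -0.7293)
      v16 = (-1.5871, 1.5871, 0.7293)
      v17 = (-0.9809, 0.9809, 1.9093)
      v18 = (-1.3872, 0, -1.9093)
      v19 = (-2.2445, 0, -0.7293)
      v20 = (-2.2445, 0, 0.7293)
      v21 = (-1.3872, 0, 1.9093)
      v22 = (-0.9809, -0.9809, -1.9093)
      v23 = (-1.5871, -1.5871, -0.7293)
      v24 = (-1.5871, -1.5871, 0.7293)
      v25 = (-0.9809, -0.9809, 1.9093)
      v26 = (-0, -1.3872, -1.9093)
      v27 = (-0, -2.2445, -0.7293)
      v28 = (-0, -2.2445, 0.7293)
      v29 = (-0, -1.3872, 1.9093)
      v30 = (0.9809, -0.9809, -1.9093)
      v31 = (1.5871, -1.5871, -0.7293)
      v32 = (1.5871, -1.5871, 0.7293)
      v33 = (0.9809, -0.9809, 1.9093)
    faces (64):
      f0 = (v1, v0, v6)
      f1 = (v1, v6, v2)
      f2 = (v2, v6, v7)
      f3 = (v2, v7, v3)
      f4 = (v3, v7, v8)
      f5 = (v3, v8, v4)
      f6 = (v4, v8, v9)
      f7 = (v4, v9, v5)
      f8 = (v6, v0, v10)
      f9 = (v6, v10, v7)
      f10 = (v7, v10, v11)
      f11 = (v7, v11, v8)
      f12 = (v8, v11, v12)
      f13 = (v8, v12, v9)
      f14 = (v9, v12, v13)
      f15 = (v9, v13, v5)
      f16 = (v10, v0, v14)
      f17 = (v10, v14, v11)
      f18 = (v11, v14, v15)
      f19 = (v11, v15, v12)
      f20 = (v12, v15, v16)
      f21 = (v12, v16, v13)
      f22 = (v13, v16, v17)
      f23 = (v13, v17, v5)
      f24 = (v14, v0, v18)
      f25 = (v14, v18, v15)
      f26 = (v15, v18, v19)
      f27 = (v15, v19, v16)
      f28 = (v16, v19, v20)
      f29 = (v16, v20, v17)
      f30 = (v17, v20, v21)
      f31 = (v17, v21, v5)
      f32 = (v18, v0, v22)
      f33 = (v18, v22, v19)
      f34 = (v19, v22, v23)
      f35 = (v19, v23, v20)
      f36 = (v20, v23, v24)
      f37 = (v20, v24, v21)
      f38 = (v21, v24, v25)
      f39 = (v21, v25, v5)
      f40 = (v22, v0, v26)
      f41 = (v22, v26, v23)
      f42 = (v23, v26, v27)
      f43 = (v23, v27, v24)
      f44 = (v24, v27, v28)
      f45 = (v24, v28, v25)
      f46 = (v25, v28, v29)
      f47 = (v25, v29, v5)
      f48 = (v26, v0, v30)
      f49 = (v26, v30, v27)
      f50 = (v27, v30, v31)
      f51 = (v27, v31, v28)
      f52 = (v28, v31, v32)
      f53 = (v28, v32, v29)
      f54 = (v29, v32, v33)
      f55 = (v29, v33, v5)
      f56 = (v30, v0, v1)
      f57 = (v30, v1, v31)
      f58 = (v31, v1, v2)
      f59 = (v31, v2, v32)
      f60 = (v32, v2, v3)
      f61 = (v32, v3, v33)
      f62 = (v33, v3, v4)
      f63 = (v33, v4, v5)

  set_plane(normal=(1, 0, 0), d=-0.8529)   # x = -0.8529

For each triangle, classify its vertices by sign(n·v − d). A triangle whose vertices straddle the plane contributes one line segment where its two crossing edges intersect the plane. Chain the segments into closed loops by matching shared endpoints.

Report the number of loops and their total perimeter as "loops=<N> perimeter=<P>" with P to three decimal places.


loops=1 perimeter=12.955

Straddling triangles (20 of 64):
  (v10,v0,v14) [++-] → (-0.8529, 0.8529, -1.96811)–(-0.8529, 1.03392, -1.9093)  len=0.1903
  (v10,v14,v11) [+-+] → (-0.8529, 1.03392, -1.9093)–(-0.8529, 1.14579, -1.75532)  len=0.1903
  (v11,v14,v15) [+--] → (-0.8529, 1.14579, -1.75532)–(-0.8529, 1.89122, -0.7293)  len=1.2682
  (v11,v15,v12) [+-+] → (-0.8529, 1.89122, -0.7293)–(-0.8529, 1.89122, -0.0545447)  len=0.6748
  (v12,v15,v16) [+--] → (-0.8529, 1.89122, -0.0545447)–(-0.8529, 1.89122, 0.7293)  len=0.7838
  (v12,v16,v13) [+-+] → (-0.8529, 1.89122, 0.7293)–(-0.8529, 1.49463, 1.27517)  len=0.6747
  (v13,v16,v17) [+--] → (-0.8529, 1.49463, 1.27517)–(-0.8529, 1.03392, 1.9093)  len=0.7838
  (v13,v17,v5) [+-+] → (-0.8529, 1.03392, 1.9093)–(-0.8529, 0.8529, 1.96811)  len=0.1903
  (v14,v0,v18) [-+-] → (-0.8529, 0.8529, -1.96811)–(-0.8529, 0, -2.08289)  len=0.8606
  (v17,v21,v5) [--+] → (-0.8529, 0, 2.08289)–(-0.8529, 0.8529, 1.96811)  len=0.8606
  (v18,v0,v22) [-+-] → (-0.8529, 0, -2.08289)–(-0.8529, -0.8529, -1.96811)  len=0.8606
  (v21,v25,v5) [--+] → (-0.8529, -0.8529, 1.96811)–(-0.8529, 0, 2.08289)  len=0.8606
  (v22,v0,v26) [-++] → (-0.8529, -0.8529, -1.96811)–(-0.8529, -1.03392, -1.9093)  len=0.1903
  (v22,v26,v23) [-+-] → (-0.8529, -1.03392, -1.9093)–(-0.8529, -1.49463, -1.27517)  len=0.7838
  (v23,v26,v27) [-++] → (-0.8529, -1.49463, -1.27517)–(-0.8529, -1.89122, -0.7293)  len=0.6747
  (v23,v27,v24) [-+-] → (-0.8529, -1.89122, -0.7293)–(-0.8529, -1.89122, 0.0545447)  len=0.7838
  (v24,v27,v28) [-++] → (-0.8529, -1.89122, 0.0545447)–(-0.8529, -1.89122, 0.7293)  len=0.6748
  (v24,v28,v25) [-+-] → (-0.8529, -1.89122, 0.7293)–(-0.8529, -1.14579, 1.75532)  len=1.2682
  (v25,v28,v29) [-++] → (-0.8529, -1.14579, 1.75532)–(-0.8529, -1.03392, 1.9093)  len=0.1903
  (v25,v29,v5) [-++] → (-0.8529, -1.03392, 1.9093)–(-0.8529, -0.8529, 1.96811)  len=0.1903

Chained into 1 loop(s):
  loop 1: 20 segments, perimeter = 12.9551
Total perimeter = 12.955


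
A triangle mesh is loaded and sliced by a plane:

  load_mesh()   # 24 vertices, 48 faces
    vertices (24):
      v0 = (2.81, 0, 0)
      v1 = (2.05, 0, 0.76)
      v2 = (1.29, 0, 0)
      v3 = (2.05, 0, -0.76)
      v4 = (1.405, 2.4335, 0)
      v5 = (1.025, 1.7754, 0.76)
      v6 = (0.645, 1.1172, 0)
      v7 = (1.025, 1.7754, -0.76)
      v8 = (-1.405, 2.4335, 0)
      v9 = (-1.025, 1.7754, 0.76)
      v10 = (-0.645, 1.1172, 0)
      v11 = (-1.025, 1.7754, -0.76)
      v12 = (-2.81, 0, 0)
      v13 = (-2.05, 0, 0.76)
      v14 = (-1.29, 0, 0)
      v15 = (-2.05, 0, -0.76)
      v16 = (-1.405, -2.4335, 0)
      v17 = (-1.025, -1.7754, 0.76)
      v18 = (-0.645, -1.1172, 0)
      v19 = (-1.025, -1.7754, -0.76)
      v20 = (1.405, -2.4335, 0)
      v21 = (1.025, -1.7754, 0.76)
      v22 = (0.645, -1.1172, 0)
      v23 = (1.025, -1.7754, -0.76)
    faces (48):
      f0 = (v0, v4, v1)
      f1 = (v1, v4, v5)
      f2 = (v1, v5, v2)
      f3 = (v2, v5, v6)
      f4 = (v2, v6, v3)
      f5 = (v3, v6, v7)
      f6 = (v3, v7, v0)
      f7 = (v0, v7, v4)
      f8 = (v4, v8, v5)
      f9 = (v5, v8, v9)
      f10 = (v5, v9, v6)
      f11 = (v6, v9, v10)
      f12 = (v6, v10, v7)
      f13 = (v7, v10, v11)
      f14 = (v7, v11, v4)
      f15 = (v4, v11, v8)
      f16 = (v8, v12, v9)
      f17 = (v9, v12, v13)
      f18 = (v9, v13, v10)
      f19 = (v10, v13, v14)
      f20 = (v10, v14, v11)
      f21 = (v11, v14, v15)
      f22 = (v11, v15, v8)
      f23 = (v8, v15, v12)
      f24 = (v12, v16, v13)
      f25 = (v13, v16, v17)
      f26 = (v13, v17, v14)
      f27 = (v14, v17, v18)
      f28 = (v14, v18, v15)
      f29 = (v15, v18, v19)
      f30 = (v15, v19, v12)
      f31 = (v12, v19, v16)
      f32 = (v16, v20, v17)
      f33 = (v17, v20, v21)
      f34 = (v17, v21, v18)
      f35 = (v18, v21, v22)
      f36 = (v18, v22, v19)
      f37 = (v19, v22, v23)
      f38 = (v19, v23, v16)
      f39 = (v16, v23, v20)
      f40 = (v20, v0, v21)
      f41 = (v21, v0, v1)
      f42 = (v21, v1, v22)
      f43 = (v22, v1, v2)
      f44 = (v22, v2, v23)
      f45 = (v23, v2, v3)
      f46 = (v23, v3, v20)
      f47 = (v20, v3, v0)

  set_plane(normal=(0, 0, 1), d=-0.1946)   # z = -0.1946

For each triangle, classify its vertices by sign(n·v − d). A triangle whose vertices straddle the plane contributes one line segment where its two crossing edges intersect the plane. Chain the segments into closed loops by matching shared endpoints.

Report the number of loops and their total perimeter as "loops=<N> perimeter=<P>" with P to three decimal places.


loops=2 perimeter=24.600

Straddling triangles (24 of 48):
  (v2,v6,v3) [++-] → (1.00475, 0.831138, -0.1946)–(1.4846, 0, -0.1946)  len=0.9597
  (v3,v6,v7) [-+-] → (1.00475, 0.831138, -0.1946)–(0.7423, 1.28573, -0.1946)  len=0.5249
  (v3,v7,v0) [--+] → (2.35295, 0.454596, -0.1946)–(2.6154, 0, -0.1946)  len=0.5249
  (v0,v7,v4) [+-+] → (2.35295, 0.454596, -0.1946)–(1.3077, 2.26499, -0.1946)  len=2.0905
  (v6,v10,v7) [++-] → (-0.217392, 1.28573, -0.1946)–(0.7423, 1.28573, -0.1946)  len=0.9597
  (v7,v10,v11) [-+-] → (-0.217392, 1.28573, -0.1946)–(-0.7423, 1.28573, -0.1946)  len=0.5249
  (v7,v11,v4) [--+] → (0.782792, 2.26499, -0.1946)–(1.3077, 2.26499, -0.1946)  len=0.5249
  (v4,v11,v8) [+-+] → (0.782792, 2.26499, -0.1946)–(-1.3077, 2.26499, -0.1946)  len=2.0905
  (v10,v14,v11) [++-] → (-1.22215, 0.454596, -0.1946)–(-0.7423, 1.28573, -0.1946)  len=0.9597
  (v11,v14,v15) [-+-] → (-1.22215, 0.454596, -0.1946)–(-1.4846, 0, -0.1946)  len=0.5249
  (v11,v15,v8) [--+] → (-1.57015, 1.8104, -0.1946)–(-1.3077, 2.26499, -0.1946)  len=0.5249
  (v8,v15,v12) [+-+] → (-1.57015, 1.8104, -0.1946)–(-2.6154, 0, -0.1946)  len=2.0905
  (v14,v18,v15) [++-] → (-1.00475, -0.831138, -0.1946)–(-1.4846, 0, -0.1946)  len=0.9597
  (v15,v18,v19) [-+-] → (-1.00475, -0.831138, -0.1946)–(-0.7423, -1.28573, -0.1946)  len=0.5249
  (v15,v19,v12) [--+] → (-2.35295, -0.454596, -0.1946)–(-2.6154, 0, -0.1946)  len=0.5249
  (v12,v19,v16) [+-+] → (-2.35295, -0.454596, -0.1946)–(-1.3077, -2.26499, -0.1946)  len=2.0905
  (v18,v22,v19) [++-] → (0.217392, -1.28573, -0.1946)–(-0.7423, -1.28573, -0.1946)  len=0.9597
  (v19,v22,v23) [-+-] → (0.217392, -1.28573, -0.1946)–(0.7423, -1.28573, -0.1946)  len=0.5249
  (v19,v23,v16) [--+] → (-0.782792, -2.26499, -0.1946)–(-1.3077, -2.26499, -0.1946)  len=0.5249
  (v16,v23,v20) [+-+] → (-0.782792, -2.26499, -0.1946)–(1.3077, -2.26499, -0.1946)  len=2.0905
  (v22,v2,v23) [++-] → (1.22215, -0.454596, -0.1946)–(0.7423, -1.28573, -0.1946)  len=0.9597
  (v23,v2,v3) [-+-] → (1.22215, -0.454596, -0.1946)–(1.4846, 0, -0.1946)  len=0.5249
  (v23,v3,v20) [--+] → (1.57015, -1.8104, -0.1946)–(1.3077, -2.26499, -0.1946)  len=0.5249
  (v20,v3,v0) [+-+] → (1.57015, -1.8104, -0.1946)–(2.6154, 0, -0.1946)  len=2.0905

Chained into 2 loop(s):
  loop 1: 12 segments, perimeter = 8.9077
  loop 2: 12 segments, perimeter = 15.6924
Total perimeter = 24.600


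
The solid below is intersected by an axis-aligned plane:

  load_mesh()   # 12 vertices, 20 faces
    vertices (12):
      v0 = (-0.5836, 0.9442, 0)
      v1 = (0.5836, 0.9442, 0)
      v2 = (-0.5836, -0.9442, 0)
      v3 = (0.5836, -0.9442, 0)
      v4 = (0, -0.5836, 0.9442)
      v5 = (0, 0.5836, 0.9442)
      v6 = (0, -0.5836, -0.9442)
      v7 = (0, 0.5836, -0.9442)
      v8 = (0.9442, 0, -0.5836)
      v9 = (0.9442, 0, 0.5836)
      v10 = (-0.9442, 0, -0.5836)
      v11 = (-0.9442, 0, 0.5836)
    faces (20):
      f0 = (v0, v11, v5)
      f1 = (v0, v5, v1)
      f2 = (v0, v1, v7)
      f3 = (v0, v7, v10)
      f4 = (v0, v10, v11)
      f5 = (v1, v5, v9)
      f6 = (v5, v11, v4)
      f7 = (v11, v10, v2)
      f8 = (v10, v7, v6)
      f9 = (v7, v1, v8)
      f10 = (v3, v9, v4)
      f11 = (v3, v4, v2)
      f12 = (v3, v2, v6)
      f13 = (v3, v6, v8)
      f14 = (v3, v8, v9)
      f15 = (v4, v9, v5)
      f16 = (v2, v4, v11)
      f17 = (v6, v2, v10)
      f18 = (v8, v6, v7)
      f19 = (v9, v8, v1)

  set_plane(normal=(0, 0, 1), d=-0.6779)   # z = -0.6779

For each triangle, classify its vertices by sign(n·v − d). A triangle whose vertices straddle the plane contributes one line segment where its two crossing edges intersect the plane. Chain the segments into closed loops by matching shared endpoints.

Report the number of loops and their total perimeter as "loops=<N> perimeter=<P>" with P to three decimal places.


loops=1 perimeter=4.282

Straddling triangles (8 of 20):
  (v0,v1,v7) [++-] → (0.164597, 0.685303, -0.6779)–(-0.164597, 0.685303, -0.6779)  len=0.3292
  (v0,v7,v10) [+-+] → (-0.164597, 0.685303, -0.6779)–(-0.697284, 0.152616, -0.6779)  len=0.7533
  (v10,v7,v6) [+--] → (-0.697284, 0.152616, -0.6779)–(-0.697284, -0.152616, -0.6779)  len=0.3052
  (v7,v1,v8) [-++] → (0.164597, 0.685303, -0.6779)–(0.697284, 0.152616, -0.6779)  len=0.7533
  (v3,v2,v6) [++-] → (-0.164597, -0.685303, -0.6779)–(0.164597, -0.685303, -0.6779)  len=0.3292
  (v3,v6,v8) [+-+] → (0.164597, -0.685303, -0.6779)–(0.697284, -0.152616, -0.6779)  len=0.7533
  (v6,v2,v10) [-++] → (-0.164597, -0.685303, -0.6779)–(-0.697284, -0.152616, -0.6779)  len=0.7533
  (v8,v6,v7) [+--] → (0.697284, -0.152616, -0.6779)–(0.697284, 0.152616, -0.6779)  len=0.3052

Chained into 1 loop(s):
  loop 1: 8 segments, perimeter = 4.2822
Total perimeter = 4.282


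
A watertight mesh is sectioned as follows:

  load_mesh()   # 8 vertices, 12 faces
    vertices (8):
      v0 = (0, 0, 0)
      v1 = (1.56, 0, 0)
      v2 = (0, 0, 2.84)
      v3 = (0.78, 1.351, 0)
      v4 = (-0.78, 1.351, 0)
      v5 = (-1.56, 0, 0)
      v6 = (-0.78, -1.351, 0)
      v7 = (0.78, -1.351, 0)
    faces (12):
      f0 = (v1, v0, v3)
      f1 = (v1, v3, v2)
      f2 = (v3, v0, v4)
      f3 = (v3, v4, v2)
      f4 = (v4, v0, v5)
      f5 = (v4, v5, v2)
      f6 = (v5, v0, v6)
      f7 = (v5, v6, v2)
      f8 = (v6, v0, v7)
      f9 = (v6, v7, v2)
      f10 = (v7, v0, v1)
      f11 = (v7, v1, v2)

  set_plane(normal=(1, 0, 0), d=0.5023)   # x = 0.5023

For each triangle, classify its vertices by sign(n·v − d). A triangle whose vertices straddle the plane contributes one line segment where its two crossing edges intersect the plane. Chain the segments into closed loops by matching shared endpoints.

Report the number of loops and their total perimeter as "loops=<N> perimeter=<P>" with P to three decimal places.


Straddling triangles (8 of 12):
  (v1,v0,v3) [+-+] → (0.5023, 0, 0)–(0.5023, 0.870009, 0)  len=0.8700
  (v1,v3,v2) [++-] → (0.5023, 0.870009, 1.01111)–(0.5023, 0, 1.92556)  len=1.2622
  (v3,v0,v4) [+--] → (0.5023, 0.870009, 0)–(0.5023, 1.351, 0)  len=0.4810
  (v3,v4,v2) [+--] → (0.5023, 1.351, 0)–(0.5023, 0.870009, 1.01111)  len=1.1197
  (v6,v0,v7) [--+] → (0.5023, -0.870009, 0)–(0.5023, -1.351, 0)  len=0.4810
  (v6,v7,v2) [-+-] → (0.5023, -1.351, 0)–(0.5023, -0.870009, 1.01111)  len=1.1197
  (v7,v0,v1) [+-+] → (0.5023, -0.870009, 0)–(0.5023, 0, 0)  len=0.8700
  (v7,v1,v2) [++-] → (0.5023, 0, 1.92556)–(0.5023, -0.870009, 1.01111)  len=1.2622

Chained into 1 loop(s):
  loop 1: 8 segments, perimeter = 7.4658
Total perimeter = 7.466

loops=1 perimeter=7.466


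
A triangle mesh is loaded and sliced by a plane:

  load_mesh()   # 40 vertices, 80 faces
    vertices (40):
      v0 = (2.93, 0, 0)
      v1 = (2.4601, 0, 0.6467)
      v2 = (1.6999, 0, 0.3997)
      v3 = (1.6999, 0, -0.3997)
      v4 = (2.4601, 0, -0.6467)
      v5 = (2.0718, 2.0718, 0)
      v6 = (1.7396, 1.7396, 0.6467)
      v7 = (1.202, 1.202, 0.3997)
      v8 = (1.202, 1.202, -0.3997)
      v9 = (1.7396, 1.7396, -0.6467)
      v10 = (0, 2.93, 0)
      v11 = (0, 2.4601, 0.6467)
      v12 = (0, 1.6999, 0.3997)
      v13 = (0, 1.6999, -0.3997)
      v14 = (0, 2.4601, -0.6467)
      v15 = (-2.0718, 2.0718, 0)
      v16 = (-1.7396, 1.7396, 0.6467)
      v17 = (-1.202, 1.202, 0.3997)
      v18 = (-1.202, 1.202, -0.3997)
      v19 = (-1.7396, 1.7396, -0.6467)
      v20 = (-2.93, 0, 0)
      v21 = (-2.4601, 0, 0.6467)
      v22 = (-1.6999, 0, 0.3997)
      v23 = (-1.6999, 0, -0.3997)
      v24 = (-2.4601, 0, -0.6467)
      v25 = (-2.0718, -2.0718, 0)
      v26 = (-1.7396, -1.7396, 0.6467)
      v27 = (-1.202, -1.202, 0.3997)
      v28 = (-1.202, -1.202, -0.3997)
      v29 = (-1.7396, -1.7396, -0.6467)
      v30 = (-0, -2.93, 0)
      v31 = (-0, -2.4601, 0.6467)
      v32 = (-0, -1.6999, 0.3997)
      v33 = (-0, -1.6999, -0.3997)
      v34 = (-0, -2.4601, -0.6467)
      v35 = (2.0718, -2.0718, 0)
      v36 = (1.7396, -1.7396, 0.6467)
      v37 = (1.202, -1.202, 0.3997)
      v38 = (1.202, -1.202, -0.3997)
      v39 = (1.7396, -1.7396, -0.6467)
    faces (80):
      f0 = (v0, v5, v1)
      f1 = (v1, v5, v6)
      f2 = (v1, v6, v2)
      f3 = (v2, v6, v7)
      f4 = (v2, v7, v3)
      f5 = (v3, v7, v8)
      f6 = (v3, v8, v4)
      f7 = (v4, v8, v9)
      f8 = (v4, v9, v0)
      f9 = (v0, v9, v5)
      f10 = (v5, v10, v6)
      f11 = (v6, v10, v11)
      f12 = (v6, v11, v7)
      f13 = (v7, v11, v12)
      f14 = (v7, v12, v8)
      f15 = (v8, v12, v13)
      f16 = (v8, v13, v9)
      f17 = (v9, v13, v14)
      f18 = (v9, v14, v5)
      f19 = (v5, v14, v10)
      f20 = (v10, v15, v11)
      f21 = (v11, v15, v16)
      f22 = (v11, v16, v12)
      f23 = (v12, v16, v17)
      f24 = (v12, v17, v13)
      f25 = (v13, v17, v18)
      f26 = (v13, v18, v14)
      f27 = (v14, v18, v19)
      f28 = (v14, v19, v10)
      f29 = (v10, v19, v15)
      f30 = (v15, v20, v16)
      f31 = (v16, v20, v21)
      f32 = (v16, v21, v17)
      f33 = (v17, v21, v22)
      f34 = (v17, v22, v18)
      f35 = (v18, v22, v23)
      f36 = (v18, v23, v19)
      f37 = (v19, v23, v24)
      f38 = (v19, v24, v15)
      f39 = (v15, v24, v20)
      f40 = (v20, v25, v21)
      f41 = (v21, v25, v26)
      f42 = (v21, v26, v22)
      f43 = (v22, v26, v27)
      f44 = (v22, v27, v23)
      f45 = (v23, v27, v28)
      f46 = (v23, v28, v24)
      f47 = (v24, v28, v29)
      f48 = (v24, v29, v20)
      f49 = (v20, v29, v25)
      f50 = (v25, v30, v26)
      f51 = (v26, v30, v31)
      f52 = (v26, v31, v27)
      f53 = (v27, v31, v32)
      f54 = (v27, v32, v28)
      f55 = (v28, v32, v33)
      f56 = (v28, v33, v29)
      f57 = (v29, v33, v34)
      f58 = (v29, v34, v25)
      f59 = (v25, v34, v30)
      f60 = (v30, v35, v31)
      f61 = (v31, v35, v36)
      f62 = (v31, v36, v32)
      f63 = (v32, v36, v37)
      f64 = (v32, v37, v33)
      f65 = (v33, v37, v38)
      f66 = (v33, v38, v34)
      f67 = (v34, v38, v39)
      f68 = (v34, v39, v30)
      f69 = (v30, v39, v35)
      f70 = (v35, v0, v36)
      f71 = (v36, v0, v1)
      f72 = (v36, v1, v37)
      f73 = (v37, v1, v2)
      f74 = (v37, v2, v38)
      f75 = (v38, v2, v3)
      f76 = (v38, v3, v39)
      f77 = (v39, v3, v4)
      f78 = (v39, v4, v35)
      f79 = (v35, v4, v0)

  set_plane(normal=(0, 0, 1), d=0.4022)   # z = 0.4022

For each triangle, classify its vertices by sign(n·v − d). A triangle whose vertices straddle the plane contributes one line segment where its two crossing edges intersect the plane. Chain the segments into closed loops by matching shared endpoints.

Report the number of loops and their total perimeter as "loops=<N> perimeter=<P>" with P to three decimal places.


Straddling triangles (32 of 80):
  (v0,v5,v1) [--+] → (2.31329, 0.783292, 0.4022)–(2.63776, 0, 0.4022)  len=0.8478
  (v1,v5,v6) [+-+] → (2.31329, 0.783292, 0.4022)–(1.8652, 1.8652, 0.4022)  len=1.1710
  (v1,v6,v2) [++-] → (1.7003, 0.0176073, 0.4022)–(1.70759, 0, 0.4022)  len=0.0191
  (v2,v6,v7) [-+-] → (1.7003, 0.0176073, 0.4022)–(1.20744, 1.20744, 0.4022)  len=1.2879
  (v5,v10,v6) [--+] → (1.0819, 2.18966, 0.4022)–(1.8652, 1.8652, 0.4022)  len=0.8478
  (v6,v10,v11) [+-+] → (1.0819, 2.18966, 0.4022)–(0, 2.63776, 0.4022)  len=1.1710
  (v6,v11,v7) [++-] → (1.18983, 1.21473, 0.4022)–(1.20744, 1.20744, 0.4022)  len=0.0191
  (v7,v11,v12) [-+-] → (1.18983, 1.21473, 0.4022)–(0, 1.70759, 0.4022)  len=1.2879
  (v10,v15,v11) [--+] → (-0.783292, 2.31329, 0.4022)–(0, 2.63776, 0.4022)  len=0.8478
  (v11,v15,v16) [+-+] → (-0.783292, 2.31329, 0.4022)–(-1.8652, 1.8652, 0.4022)  len=1.1710
  (v11,v16,v12) [++-] → (-0.0176073, 1.7003, 0.4022)–(0, 1.70759, 0.4022)  len=0.0191
  (v12,v16,v17) [-+-] → (-0.0176073, 1.7003, 0.4022)–(-1.20744, 1.20744, 0.4022)  len=1.2879
  (v15,v20,v16) [--+] → (-2.18966, 1.0819, 0.4022)–(-1.8652, 1.8652, 0.4022)  len=0.8478
  (v16,v20,v21) [+-+] → (-2.18966, 1.0819, 0.4022)–(-2.63776, 0, 0.4022)  len=1.1710
  (v16,v21,v17) [++-] → (-1.21473, 1.18983, 0.4022)–(-1.20744, 1.20744, 0.4022)  len=0.0191
  (v17,v21,v22) [-+-] → (-1.21473, 1.18983, 0.4022)–(-1.70759, 0, 0.4022)  len=1.2879
  (v20,v25,v21) [--+] → (-2.31329, -0.783292, 0.4022)–(-2.63776, 0, 0.4022)  len=0.8478
  (v21,v25,v26) [+-+] → (-2.31329, -0.783292, 0.4022)–(-1.8652, -1.8652, 0.4022)  len=1.1710
  (v21,v26,v22) [++-] → (-1.7003, -0.0176073, 0.4022)–(-1.70759, 0, 0.4022)  len=0.0191
  (v22,v26,v27) [-+-] → (-1.7003, -0.0176073, 0.4022)–(-1.20744, -1.20744, 0.4022)  len=1.2879
  (v25,v30,v26) [--+] → (-1.0819, -2.18966, 0.4022)–(-1.8652, -1.8652, 0.4022)  len=0.8478
  (v26,v30,v31) [+-+] → (-1.0819, -2.18966, 0.4022)–(0, -2.63776, 0.4022)  len=1.1710
  (v26,v31,v27) [++-] → (-1.18983, -1.21473, 0.4022)–(-1.20744, -1.20744, 0.4022)  len=0.0191
  (v27,v31,v32) [-+-] → (-1.18983, -1.21473, 0.4022)–(0, -1.70759, 0.4022)  len=1.2879
  (v30,v35,v31) [--+] → (0.783292, -2.31329, 0.4022)–(0, -2.63776, 0.4022)  len=0.8478
  (v31,v35,v36) [+-+] → (0.783292, -2.31329, 0.4022)–(1.8652, -1.8652, 0.4022)  len=1.1710
  (v31,v36,v32) [++-] → (0.0176073, -1.7003, 0.4022)–(0, -1.70759, 0.4022)  len=0.0191
  (v32,v36,v37) [-+-] → (0.0176073, -1.7003, 0.4022)–(1.20744, -1.20744, 0.4022)  len=1.2879
  (v35,v0,v36) [--+] → (2.18966, -1.0819, 0.4022)–(1.8652, -1.8652, 0.4022)  len=0.8478
  (v36,v0,v1) [+-+] → (2.18966, -1.0819, 0.4022)–(2.63776, 0, 0.4022)  len=1.1710
  (v36,v1,v37) [++-] → (1.21473, -1.18983, 0.4022)–(1.20744, -1.20744, 0.4022)  len=0.0191
  (v37,v1,v2) [-+-] → (1.21473, -1.18983, 0.4022)–(1.70759, 0, 0.4022)  len=1.2879

Chained into 2 loop(s):
  loop 1: 16 segments, perimeter = 16.1509
  loop 2: 16 segments, perimeter = 10.4554
Total perimeter = 26.606

loops=2 perimeter=26.606


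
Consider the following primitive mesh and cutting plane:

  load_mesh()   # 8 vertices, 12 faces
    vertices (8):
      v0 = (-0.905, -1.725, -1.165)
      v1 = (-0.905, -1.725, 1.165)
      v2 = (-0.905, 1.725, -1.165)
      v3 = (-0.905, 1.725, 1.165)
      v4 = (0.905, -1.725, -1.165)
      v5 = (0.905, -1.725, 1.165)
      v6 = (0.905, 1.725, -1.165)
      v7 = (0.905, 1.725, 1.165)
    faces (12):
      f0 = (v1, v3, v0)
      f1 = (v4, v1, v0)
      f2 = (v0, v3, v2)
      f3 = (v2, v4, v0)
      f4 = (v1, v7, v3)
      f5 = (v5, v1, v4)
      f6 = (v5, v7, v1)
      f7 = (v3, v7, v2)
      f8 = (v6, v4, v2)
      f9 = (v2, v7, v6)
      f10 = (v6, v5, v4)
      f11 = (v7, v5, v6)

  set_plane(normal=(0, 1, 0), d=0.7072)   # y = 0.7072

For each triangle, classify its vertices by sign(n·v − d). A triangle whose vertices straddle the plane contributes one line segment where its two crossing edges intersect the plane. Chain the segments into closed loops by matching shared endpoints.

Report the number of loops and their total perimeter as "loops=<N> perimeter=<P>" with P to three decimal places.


loops=1 perimeter=8.280

Straddling triangles (8 of 12):
  (v1,v3,v0) [-+-] → (-0.905, 0.7072, 1.165)–(-0.905, 0.7072, 0.477616)  len=0.6874
  (v0,v3,v2) [-++] → (-0.905, 0.7072, 0.477616)–(-0.905, 0.7072, -1.165)  len=1.6426
  (v2,v4,v0) [+--] → (-0.371024, 0.7072, -1.165)–(-0.905, 0.7072, -1.165)  len=0.5340
  (v1,v7,v3) [-++] → (0.371024, 0.7072, 1.165)–(-0.905, 0.7072, 1.165)  len=1.2760
  (v5,v7,v1) [-+-] → (0.905, 0.7072, 1.165)–(0.371024, 0.7072, 1.165)  len=0.5340
  (v6,v4,v2) [+-+] → (0.905, 0.7072, -1.165)–(-0.371024, 0.7072, -1.165)  len=1.2760
  (v6,v5,v4) [+--] → (0.905, 0.7072, -0.477616)–(0.905, 0.7072, -1.165)  len=0.6874
  (v7,v5,v6) [+-+] → (0.905, 0.7072, 1.165)–(0.905, 0.7072, -0.477616)  len=1.6426

Chained into 1 loop(s):
  loop 1: 8 segments, perimeter = 8.2800
Total perimeter = 8.280


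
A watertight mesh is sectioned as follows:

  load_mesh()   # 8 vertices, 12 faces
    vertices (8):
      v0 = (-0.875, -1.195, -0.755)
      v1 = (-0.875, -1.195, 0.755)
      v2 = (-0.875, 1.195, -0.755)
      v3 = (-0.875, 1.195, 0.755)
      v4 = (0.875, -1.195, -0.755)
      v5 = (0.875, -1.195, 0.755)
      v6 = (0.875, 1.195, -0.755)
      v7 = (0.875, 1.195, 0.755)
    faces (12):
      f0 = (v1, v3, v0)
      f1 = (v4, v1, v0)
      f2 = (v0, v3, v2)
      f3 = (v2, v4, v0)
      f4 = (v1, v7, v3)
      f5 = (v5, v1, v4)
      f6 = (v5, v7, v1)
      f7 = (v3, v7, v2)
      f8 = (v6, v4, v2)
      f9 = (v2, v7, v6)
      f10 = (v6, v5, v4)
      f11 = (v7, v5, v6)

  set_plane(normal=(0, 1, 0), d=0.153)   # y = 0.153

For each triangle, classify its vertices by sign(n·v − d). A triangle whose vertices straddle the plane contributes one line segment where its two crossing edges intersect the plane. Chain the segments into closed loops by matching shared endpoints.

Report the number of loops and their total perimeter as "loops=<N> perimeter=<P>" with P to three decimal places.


Straddling triangles (8 of 12):
  (v1,v3,v0) [-+-] → (-0.875, 0.153, 0.755)–(-0.875, 0.153, 0.0966653)  len=0.6583
  (v0,v3,v2) [-++] → (-0.875, 0.153, 0.0966653)–(-0.875, 0.153, -0.755)  len=0.8517
  (v2,v4,v0) [+--] → (-0.112029, 0.153, -0.755)–(-0.875, 0.153, -0.755)  len=0.7630
  (v1,v7,v3) [-++] → (0.112029, 0.153, 0.755)–(-0.875, 0.153, 0.755)  len=0.9870
  (v5,v7,v1) [-+-] → (0.875, 0.153, 0.755)–(0.112029, 0.153, 0.755)  len=0.7630
  (v6,v4,v2) [+-+] → (0.875, 0.153, -0.755)–(-0.112029, 0.153, -0.755)  len=0.9870
  (v6,v5,v4) [+--] → (0.875, 0.153, -0.0966653)–(0.875, 0.153, -0.755)  len=0.6583
  (v7,v5,v6) [+-+] → (0.875, 0.153, 0.755)–(0.875, 0.153, -0.0966653)  len=0.8517

Chained into 1 loop(s):
  loop 1: 8 segments, perimeter = 6.5200
Total perimeter = 6.520

loops=1 perimeter=6.520


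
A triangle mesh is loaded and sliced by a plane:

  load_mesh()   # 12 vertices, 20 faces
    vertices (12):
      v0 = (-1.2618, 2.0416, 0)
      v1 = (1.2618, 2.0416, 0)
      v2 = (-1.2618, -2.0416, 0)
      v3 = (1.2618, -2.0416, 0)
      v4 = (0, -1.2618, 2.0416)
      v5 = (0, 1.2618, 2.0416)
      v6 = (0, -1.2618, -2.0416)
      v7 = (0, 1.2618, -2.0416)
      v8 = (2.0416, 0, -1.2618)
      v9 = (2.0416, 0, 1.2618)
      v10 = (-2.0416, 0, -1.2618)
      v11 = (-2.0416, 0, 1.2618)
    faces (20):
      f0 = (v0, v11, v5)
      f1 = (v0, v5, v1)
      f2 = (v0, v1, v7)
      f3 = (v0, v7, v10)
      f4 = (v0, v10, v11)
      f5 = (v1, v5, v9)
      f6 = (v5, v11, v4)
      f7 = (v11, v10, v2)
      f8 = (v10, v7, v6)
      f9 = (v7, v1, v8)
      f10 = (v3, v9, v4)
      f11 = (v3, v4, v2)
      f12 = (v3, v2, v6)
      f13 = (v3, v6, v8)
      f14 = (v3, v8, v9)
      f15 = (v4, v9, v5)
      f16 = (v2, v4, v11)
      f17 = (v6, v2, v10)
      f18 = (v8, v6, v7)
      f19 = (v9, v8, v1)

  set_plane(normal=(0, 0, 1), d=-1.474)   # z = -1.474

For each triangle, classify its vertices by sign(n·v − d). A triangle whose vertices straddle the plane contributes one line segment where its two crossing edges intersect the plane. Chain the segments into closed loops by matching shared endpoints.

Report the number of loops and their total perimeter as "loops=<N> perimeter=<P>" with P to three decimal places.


Straddling triangles (8 of 20):
  (v0,v1,v7) [++-] → (0.350802, 1.4786, -1.474)–(-0.350802, 1.4786, -1.474)  len=0.7016
  (v0,v7,v10) [+-+] → (-0.350802, 1.4786, -1.474)–(-1.48604, 0.343362, -1.474)  len=1.6055
  (v10,v7,v6) [+--] → (-1.48604, 0.343362, -1.474)–(-1.48604, -0.343362, -1.474)  len=0.6867
  (v7,v1,v8) [-++] → (0.350802, 1.4786, -1.474)–(1.48604, 0.343362, -1.474)  len=1.6055
  (v3,v2,v6) [++-] → (-0.350802, -1.4786, -1.474)–(0.350802, -1.4786, -1.474)  len=0.7016
  (v3,v6,v8) [+-+] → (0.350802, -1.4786, -1.474)–(1.48604, -0.343362, -1.474)  len=1.6055
  (v6,v2,v10) [-++] → (-0.350802, -1.4786, -1.474)–(-1.48604, -0.343362, -1.474)  len=1.6055
  (v8,v6,v7) [+--] → (1.48604, -0.343362, -1.474)–(1.48604, 0.343362, -1.474)  len=0.6867

Chained into 1 loop(s):
  loop 1: 8 segments, perimeter = 9.1985
Total perimeter = 9.199

loops=1 perimeter=9.199


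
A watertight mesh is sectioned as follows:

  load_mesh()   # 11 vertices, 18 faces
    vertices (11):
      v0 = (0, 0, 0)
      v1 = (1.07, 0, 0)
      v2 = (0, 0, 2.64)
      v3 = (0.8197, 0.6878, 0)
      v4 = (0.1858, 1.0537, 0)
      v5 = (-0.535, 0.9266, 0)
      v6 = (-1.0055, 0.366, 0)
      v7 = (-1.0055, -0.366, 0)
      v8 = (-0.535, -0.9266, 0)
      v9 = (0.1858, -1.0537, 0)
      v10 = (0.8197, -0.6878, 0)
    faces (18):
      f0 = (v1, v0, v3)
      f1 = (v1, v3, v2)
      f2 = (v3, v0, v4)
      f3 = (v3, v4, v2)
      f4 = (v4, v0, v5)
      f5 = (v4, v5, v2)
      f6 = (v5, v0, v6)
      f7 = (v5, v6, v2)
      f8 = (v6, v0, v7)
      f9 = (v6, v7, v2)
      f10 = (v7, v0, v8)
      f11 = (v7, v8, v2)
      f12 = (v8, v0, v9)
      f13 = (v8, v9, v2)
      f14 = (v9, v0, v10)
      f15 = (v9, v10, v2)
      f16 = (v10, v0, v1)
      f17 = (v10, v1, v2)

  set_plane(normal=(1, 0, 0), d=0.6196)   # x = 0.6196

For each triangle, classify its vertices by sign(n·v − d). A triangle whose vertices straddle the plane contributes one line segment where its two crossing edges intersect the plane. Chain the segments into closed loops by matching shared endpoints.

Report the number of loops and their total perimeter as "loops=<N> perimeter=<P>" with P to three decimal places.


loops=1 perimeter=4.412

Straddling triangles (8 of 18):
  (v1,v0,v3) [+-+] → (0.6196, 0, 0)–(0.6196, 0.519899, 0)  len=0.5199
  (v1,v3,v2) [++-] → (0.6196, 0.519899, 0.64446)–(0.6196, 0, 1.11127)  len=0.6987
  (v3,v0,v4) [+--] → (0.6196, 0.519899, 0)–(0.6196, 0.803302, 0)  len=0.2834
  (v3,v4,v2) [+--] → (0.6196, 0.803302, 0)–(0.6196, 0.519899, 0.64446)  len=0.7040
  (v9,v0,v10) [--+] → (0.6196, -0.519899, 0)–(0.6196, -0.803302, 0)  len=0.2834
  (v9,v10,v2) [-+-] → (0.6196, -0.803302, 0)–(0.6196, -0.519899, 0.64446)  len=0.7040
  (v10,v0,v1) [+-+] → (0.6196, -0.519899, 0)–(0.6196, 0, 0)  len=0.5199
  (v10,v1,v2) [++-] → (0.6196, 0, 1.11127)–(0.6196, -0.519899, 0.64446)  len=0.6987

Chained into 1 loop(s):
  loop 1: 8 segments, perimeter = 4.4121
Total perimeter = 4.412


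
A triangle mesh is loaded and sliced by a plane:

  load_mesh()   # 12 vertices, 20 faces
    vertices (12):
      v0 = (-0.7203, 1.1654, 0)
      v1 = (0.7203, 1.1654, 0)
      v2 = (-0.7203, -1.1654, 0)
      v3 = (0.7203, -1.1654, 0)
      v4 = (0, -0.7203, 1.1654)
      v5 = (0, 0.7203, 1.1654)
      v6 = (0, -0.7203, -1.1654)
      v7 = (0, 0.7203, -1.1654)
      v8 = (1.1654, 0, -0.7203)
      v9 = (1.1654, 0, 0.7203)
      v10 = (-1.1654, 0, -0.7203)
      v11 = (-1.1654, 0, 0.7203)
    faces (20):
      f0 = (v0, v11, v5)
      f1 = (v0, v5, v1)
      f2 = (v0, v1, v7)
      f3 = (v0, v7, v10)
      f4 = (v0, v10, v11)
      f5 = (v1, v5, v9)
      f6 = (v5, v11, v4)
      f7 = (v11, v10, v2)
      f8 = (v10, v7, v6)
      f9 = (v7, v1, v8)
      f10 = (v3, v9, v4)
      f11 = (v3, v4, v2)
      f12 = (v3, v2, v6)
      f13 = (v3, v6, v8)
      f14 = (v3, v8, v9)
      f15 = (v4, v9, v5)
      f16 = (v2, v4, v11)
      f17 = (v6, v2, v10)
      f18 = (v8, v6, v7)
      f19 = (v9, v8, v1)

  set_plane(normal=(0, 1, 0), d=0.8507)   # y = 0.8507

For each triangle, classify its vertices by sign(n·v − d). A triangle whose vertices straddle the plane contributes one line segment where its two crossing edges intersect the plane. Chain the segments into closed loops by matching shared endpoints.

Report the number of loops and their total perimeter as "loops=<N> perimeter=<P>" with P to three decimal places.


Straddling triangles (8 of 20):
  (v0,v11,v5) [+--] → (-0.840493, 0.8507, 0.194507)–(-0.211025, 0.8507, 0.823975)  len=0.8902
  (v0,v5,v1) [+-+] → (-0.211025, 0.8507, 0.823975)–(0.211025, 0.8507, 0.823975)  len=0.4220
  (v0,v1,v7) [++-] → (0.211025, 0.8507, -0.823975)–(-0.211025, 0.8507, -0.823975)  len=0.4220
  (v0,v7,v10) [+--] → (-0.211025, 0.8507, -0.823975)–(-0.840493, 0.8507, -0.194507)  len=0.8902
  (v0,v10,v11) [+--] → (-0.840493, 0.8507, -0.194507)–(-0.840493, 0.8507, 0.194507)  len=0.3890
  (v1,v5,v9) [+--] → (0.211025, 0.8507, 0.823975)–(0.840493, 0.8507, 0.194507)  len=0.8902
  (v7,v1,v8) [-+-] → (0.211025, 0.8507, -0.823975)–(0.840493, 0.8507, -0.194507)  len=0.8902
  (v9,v8,v1) [--+] → (0.840493, 0.8507, -0.194507)–(0.840493, 0.8507, 0.194507)  len=0.3890

Chained into 1 loop(s):
  loop 1: 8 segments, perimeter = 5.1829
Total perimeter = 5.183

loops=1 perimeter=5.183


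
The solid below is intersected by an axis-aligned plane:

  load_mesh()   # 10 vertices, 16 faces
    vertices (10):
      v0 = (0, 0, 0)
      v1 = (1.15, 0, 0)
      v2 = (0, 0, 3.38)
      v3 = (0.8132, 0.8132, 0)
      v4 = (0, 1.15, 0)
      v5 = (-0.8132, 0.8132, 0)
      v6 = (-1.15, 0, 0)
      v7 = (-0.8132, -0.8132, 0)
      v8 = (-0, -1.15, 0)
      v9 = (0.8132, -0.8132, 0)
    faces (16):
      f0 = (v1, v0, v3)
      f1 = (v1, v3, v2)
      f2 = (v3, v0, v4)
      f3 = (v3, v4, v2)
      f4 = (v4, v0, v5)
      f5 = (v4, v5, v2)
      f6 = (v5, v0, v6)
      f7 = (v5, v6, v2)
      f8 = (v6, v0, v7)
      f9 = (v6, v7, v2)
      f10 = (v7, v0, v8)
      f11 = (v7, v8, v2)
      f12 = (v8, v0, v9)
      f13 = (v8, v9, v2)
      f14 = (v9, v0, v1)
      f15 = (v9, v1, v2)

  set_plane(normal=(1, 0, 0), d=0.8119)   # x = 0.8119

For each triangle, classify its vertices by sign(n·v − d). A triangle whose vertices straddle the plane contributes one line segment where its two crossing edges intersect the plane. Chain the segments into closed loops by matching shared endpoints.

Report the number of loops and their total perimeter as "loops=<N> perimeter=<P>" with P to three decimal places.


loops=1 perimeter=4.197

Straddling triangles (8 of 16):
  (v1,v0,v3) [+-+] → (0.8119, 0, 0)–(0.8119, 0.8119, 0)  len=0.8119
  (v1,v3,v2) [++-] → (0.8119, 0.8119, 0.00540334)–(0.8119, 0, 0.99372)  len=1.2790
  (v3,v0,v4) [+--] → (0.8119, 0.8119, 0)–(0.8119, 0.813738, 0)  len=0.0018
  (v3,v4,v2) [+--] → (0.8119, 0.813738, 0)–(0.8119, 0.8119, 0.00540334)  len=0.0057
  (v8,v0,v9) [--+] → (0.8119, -0.8119, 0)–(0.8119, -0.813738, 0)  len=0.0018
  (v8,v9,v2) [-+-] → (0.8119, -0.813738, 0)–(0.8119, -0.8119, 0.00540334)  len=0.0057
  (v9,v0,v1) [+-+] → (0.8119, -0.8119, 0)–(0.8119, 0, 0)  len=0.8119
  (v9,v1,v2) [++-] → (0.8119, 0, 0.99372)–(0.8119, -0.8119, 0.00540334)  len=1.2790

Chained into 1 loop(s):
  loop 1: 8 segments, perimeter = 4.1970
Total perimeter = 4.197


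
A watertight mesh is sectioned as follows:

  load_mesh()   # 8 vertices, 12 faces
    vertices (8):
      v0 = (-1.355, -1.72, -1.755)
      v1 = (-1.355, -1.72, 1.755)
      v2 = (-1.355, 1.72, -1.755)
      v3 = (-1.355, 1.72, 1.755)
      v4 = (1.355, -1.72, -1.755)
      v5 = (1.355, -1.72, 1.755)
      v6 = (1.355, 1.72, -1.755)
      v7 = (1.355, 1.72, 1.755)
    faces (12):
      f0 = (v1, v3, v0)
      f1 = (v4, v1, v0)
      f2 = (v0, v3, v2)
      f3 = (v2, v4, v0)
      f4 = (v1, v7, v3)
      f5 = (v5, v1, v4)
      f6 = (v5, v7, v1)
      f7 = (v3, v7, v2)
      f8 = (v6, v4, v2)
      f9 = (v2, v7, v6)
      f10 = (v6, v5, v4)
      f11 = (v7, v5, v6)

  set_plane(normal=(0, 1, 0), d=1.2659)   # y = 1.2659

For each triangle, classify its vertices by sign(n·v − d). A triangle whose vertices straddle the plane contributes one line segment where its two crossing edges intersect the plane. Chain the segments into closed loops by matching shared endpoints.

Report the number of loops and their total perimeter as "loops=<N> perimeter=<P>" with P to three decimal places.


loops=1 perimeter=12.440

Straddling triangles (8 of 12):
  (v1,v3,v0) [-+-] → (-1.355, 1.2659, 1.755)–(-1.355, 1.2659, 1.29166)  len=0.4633
  (v0,v3,v2) [-++] → (-1.355, 1.2659, 1.29166)–(-1.355, 1.2659, -1.755)  len=3.0467
  (v2,v4,v0) [+--] → (-0.997264, 1.2659, -1.755)–(-1.355, 1.2659, -1.755)  len=0.3577
  (v1,v7,v3) [-++] → (0.997264, 1.2659, 1.755)–(-1.355, 1.2659, 1.755)  len=2.3523
  (v5,v7,v1) [-+-] → (1.355, 1.2659, 1.755)–(0.997264, 1.2659, 1.755)  len=0.3577
  (v6,v4,v2) [+-+] → (1.355, 1.2659, -1.755)–(-0.997264, 1.2659, -1.755)  len=2.3523
  (v6,v5,v4) [+--] → (1.355, 1.2659, -1.29166)–(1.355, 1.2659, -1.755)  len=0.4633
  (v7,v5,v6) [+-+] → (1.355, 1.2659, 1.755)–(1.355, 1.2659, -1.29166)  len=3.0467

Chained into 1 loop(s):
  loop 1: 8 segments, perimeter = 12.4400
Total perimeter = 12.440


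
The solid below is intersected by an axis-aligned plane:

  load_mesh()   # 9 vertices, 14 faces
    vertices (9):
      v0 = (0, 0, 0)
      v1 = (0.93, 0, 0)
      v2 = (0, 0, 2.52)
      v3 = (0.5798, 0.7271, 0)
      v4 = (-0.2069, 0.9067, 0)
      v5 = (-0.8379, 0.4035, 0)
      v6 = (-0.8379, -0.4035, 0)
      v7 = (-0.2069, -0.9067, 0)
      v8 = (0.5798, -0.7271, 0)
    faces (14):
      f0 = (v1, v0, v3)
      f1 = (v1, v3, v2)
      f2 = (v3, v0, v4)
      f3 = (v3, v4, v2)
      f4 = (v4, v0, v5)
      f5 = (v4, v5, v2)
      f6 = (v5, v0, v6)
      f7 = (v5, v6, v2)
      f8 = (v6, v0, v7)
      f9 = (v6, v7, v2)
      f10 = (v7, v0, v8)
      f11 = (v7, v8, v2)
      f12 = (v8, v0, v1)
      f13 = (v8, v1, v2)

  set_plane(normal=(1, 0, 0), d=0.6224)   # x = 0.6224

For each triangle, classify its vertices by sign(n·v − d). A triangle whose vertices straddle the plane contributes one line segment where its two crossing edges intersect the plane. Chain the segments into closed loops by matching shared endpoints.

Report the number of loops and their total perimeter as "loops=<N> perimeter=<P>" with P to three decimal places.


Straddling triangles (4 of 14):
  (v1,v0,v3) [+--] → (0.6224, 0, 0)–(0.6224, 0.638652, 0)  len=0.6387
  (v1,v3,v2) [+--] → (0.6224, 0.638652, 0)–(0.6224, 0, 0.833497)  len=1.0500
  (v8,v0,v1) [--+] → (0.6224, 0, 0)–(0.6224, -0.638652, 0)  len=0.6387
  (v8,v1,v2) [-+-] → (0.6224, -0.638652, 0)–(0.6224, 0, 0.833497)  len=1.0500

Chained into 1 loop(s):
  loop 1: 4 segments, perimeter = 3.3774
Total perimeter = 3.377

loops=1 perimeter=3.377


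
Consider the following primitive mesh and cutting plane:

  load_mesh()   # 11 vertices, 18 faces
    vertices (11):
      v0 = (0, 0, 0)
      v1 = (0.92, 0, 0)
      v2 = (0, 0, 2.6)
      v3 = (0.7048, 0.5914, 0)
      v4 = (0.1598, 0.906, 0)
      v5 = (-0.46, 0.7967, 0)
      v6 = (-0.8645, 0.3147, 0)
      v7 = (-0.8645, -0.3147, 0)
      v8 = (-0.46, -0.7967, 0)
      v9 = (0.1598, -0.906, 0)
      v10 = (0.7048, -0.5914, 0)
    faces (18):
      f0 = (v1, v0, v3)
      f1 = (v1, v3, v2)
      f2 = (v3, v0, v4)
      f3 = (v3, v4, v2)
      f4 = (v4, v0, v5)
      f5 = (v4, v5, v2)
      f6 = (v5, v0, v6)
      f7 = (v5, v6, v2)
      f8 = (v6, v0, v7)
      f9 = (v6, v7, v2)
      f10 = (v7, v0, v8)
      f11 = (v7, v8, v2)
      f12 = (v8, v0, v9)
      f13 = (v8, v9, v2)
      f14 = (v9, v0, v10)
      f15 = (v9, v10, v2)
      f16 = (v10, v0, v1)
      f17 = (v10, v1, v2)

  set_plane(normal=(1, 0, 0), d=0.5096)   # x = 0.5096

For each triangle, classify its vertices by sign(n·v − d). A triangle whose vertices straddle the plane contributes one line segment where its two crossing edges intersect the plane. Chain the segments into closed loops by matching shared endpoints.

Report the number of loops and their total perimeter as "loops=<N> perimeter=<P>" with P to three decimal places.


loops=1 perimeter=4.178

Straddling triangles (8 of 18):
  (v1,v0,v3) [+-+] → (0.5096, 0, 0)–(0.5096, 0.427607, 0)  len=0.4276
  (v1,v3,v2) [++-] → (0.5096, 0.427607, 0.720091)–(0.5096, 0, 1.15983)  len=0.6134
  (v3,v0,v4) [+--] → (0.5096, 0.427607, 0)–(0.5096, 0.704079, 0)  len=0.2765
  (v3,v4,v2) [+--] → (0.5096, 0.704079, 0)–(0.5096, 0.427607, 0.720091)  len=0.7713
  (v9,v0,v10) [--+] → (0.5096, -0.427607, 0)–(0.5096, -0.704079, 0)  len=0.2765
  (v9,v10,v2) [-+-] → (0.5096, -0.704079, 0)–(0.5096, -0.427607, 0.720091)  len=0.7713
  (v10,v0,v1) [+-+] → (0.5096, -0.427607, 0)–(0.5096, 0, 0)  len=0.4276
  (v10,v1,v2) [++-] → (0.5096, 0, 1.15983)–(0.5096, -0.427607, 0.720091)  len=0.6134

Chained into 1 loop(s):
  loop 1: 8 segments, perimeter = 4.1776
Total perimeter = 4.178
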